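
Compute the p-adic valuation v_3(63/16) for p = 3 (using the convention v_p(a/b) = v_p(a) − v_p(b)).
v_3(63/16) = 2

Factor powers of 3 from the numerator and denominator of the reduced fraction: 63 = 3^2 · 7 and 16 = 3^0 · 16. Apply v_p(a/b) = v_p(a) − v_p(b): v_3(63/16) = 2 − 0 = 2.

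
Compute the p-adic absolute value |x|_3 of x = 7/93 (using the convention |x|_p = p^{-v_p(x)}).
|7/93|_3 = 3

Step 1 — compute v_3(x) by factoring powers of 3 out of the numerator and denominator: v_3(7/93) = -1. Step 2 — apply |x|_p = p^{-v_p(x)} = 3^{1} = 3.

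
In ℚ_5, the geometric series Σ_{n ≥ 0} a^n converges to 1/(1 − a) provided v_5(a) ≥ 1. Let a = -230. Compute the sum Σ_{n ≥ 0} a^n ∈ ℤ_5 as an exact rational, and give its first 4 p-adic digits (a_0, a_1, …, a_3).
Σ a^n = 1/(1 − a) = 1/231;  first 4 digits = (1, 4, 1, 0)

v_5(a) = 1 ≥ 1, so the series converges in ℤ_5 to 1/(1 − a) = 1/(1 − (-230)) = 1/231. Expand this rational in ℤ_5: compute digits iteratively via d_i = x_i mod 5, x_{i+1} = (x_i − d_i)/5. The first 4 digits are (1, 4, 1, 0).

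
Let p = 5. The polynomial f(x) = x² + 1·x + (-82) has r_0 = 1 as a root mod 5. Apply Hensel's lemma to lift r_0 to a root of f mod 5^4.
r_3 = 36 (mod 625)

Hensel: r_{i+1} = r_i − f(r_i)·(f′(r_i))^{-1} mod 5^{i+2}, f′(x) = 2x + 1. Iterate:
  r_0 = 1 (mod 5)
  r_1 = 11 (mod 25)
  r_2 = 36 (mod 125)
  r_3 = 36 (mod 625)
Final: r = 36 satisfies f(r) ≡ 0 mod 5^4.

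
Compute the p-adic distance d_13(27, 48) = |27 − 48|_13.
d_13(27, 48) = 1

Step 1 — x − y = 27 − 48 = -21. Step 2 — v_13(-21) = 0 (factor: -21 = −(13^0 · 21); the sign does not affect v_p). Step 3 — |x − y|_13 = 13^{0} = 1.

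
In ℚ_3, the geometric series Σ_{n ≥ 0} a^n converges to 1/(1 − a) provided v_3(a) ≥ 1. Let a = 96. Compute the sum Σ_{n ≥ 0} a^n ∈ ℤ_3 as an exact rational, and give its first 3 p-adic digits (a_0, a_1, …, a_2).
Σ a^n = 1/(1 − a) = -1/95;  first 3 digits = (1, 2, 2)

v_3(a) = 1 ≥ 1, so the series converges in ℤ_3 to 1/(1 − a) = 1/(1 − 96) = -1/95. Expand this rational in ℤ_3: compute digits iteratively via d_i = x_i mod 3, x_{i+1} = (x_i − d_i)/3. The first 3 digits are (1, 2, 2).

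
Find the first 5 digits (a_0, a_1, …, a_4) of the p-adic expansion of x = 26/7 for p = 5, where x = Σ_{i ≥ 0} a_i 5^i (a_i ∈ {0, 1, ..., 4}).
(a_0, …, a_4) = (3, 3, 3, 0, 2)

v_5(26/7) = 0 (numerator and denominator both coprime to 5), so x ∈ ℤ_5^×. Compute digits iteratively via a_i = x_i mod 5, x_{i+1} = (x_i − a_i)/5, with x_0 = x:
  x_0 = 26/7;  a_0 = 3;  x_1 = (x_0 − 3)/5 = 1/7
  x_1 = 1/7;  a_1 = 3;  x_2 = (x_1 − 3)/5 = -4/7
  x_2 = -4/7;  a_2 = 3;  x_3 = (x_2 − 3)/5 = -5/7
  x_3 = -5/7;  a_3 = 0;  x_4 = (x_3 − 0)/5 = -1/7
  x_4 = -1/7;  a_4 = 2;  x_5 = (x_4 − 2)/5 = -3/7
Digits: (3, 3, 3, 0, 2).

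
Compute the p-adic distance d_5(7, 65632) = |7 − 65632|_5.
d_5(7, 65632) = 1/3125

Step 1 — x − y = 7 − 65632 = -65625. Step 2 — v_5(-65625) = 5 (factor: -65625 = −(5^5 · 21); the sign does not affect v_p). Step 3 — |x − y|_5 = 5^{-5} = 1/3125.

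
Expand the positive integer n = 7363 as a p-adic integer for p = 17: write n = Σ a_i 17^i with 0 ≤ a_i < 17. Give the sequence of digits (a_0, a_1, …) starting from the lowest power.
(a_0, a_1, …) = (2, 8, 8, 1)

Repeated division by 17 gives the digits low-to-high: 7363 = 2 + 8·17^1 + 8·17^2 + 1·17^3. Digit sequence: (2, 8, 8, 1).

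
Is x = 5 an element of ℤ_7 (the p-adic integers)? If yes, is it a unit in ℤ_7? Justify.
x ∈ ℤ_7^× (unit); v_7(x) = 0

ℤ_7 = {x ∈ ℚ_7 : v_7(x) ≥ 0} and ℤ_7^× = {x ∈ ℤ_7 : v_7(x) = 0}. Here v_7(5) = v_7(num) − v_7(den) = 0; compare against these criteria.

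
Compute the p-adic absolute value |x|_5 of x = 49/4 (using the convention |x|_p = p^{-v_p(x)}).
|49/4|_5 = 1

Step 1 — compute v_5(x) by factoring powers of 5 out of the numerator and denominator: v_5(49/4) = 0. Step 2 — apply |x|_p = p^{-v_p(x)} = 5^{0} = 1.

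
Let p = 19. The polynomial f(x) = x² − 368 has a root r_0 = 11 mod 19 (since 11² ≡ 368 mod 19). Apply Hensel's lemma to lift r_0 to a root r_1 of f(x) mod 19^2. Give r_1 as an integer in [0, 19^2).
r_1 = 334 (mod 361)

Hensel's recurrence: r_{i+1} = r_i − f(r_i)·(f′(r_i))^{-1} mod 19^{i+2}, with f′(x) = 2x. Iterate:
  r_0 = 11 (mod 19)
  r_1 = 334 (mod 361)
Final: r_1 = 334, and one checks f(r_1) ≡ 0 mod 19^2.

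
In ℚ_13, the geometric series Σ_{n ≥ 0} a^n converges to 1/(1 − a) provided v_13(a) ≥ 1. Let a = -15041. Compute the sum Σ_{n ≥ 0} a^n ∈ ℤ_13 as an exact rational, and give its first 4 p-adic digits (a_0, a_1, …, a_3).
Σ a^n = 1/(1 − a) = 1/15042;  first 4 digits = (1, 0, 2, 6)

v_13(a) = 2 ≥ 1, so the series converges in ℤ_13 to 1/(1 − a) = 1/(1 − (-15041)) = 1/15042. Expand this rational in ℤ_13: compute digits iteratively via d_i = x_i mod 13, x_{i+1} = (x_i − d_i)/13. The first 4 digits are (1, 0, 2, 6).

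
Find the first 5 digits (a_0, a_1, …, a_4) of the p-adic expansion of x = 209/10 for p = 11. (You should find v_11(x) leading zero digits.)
(a_0, …, a_4) = (0, 3, 1, 1, 1)

v_11(209/10) = 1, so a_0 = ... = a_0 = 0. Factor out: x = 11^1 · u with u = 19/10 a unit in ℤ_11. Expand u iteratively via a_{v+i} = u_i mod 11, u_{i+1} = (u_i − a_{v+i})/11:
  u_0 = 19/10;  a_1 = 3;  u_1 = (u_0 − 3)/11 = -1/10
  u_1 = -1/10;  a_2 = 1;  u_2 = (u_1 − 1)/11 = -1/10
  u_2 = -1/10;  a_3 = 1;  u_3 = (u_2 − 1)/11 = -1/10
  u_3 = -1/10;  a_4 = 1;  u_4 = (u_3 − 1)/11 = -1/10
Digits: (0, 3, 1, 1, 1).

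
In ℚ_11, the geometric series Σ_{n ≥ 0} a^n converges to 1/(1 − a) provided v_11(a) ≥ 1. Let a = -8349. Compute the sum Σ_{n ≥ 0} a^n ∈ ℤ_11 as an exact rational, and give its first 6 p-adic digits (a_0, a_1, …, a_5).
Σ a^n = 1/(1 − a) = 1/8350;  first 6 digits = (1, 0, 8, 4, 8, 3)

v_11(a) = 2 ≥ 1, so the series converges in ℤ_11 to 1/(1 − a) = 1/(1 − (-8349)) = 1/8350. Expand this rational in ℤ_11: compute digits iteratively via d_i = x_i mod 11, x_{i+1} = (x_i − d_i)/11. The first 6 digits are (1, 0, 8, 4, 8, 3).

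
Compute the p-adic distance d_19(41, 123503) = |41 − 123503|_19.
d_19(41, 123503) = 1/6859

Step 1 — x − y = 41 − 123503 = -123462. Step 2 — v_19(-123462) = 3 (factor: -123462 = −(19^3 · 18); the sign does not affect v_p). Step 3 — |x − y|_19 = 19^{-3} = 1/6859.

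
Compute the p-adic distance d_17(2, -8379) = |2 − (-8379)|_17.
d_17(2, -8379) = 1/289

Step 1 — x − y = 2 − (-8379) = 8381. Step 2 — v_17(8381) = 2 (factor: 8381 = (17^2 · 29); the sign does not affect v_p). Step 3 — |x − y|_17 = 17^{-2} = 1/289.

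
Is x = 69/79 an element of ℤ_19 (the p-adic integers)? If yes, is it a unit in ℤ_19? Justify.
x ∈ ℤ_19^× (unit); v_19(x) = 0

ℤ_19 = {x ∈ ℚ_19 : v_19(x) ≥ 0} and ℤ_19^× = {x ∈ ℤ_19 : v_19(x) = 0}. Here v_19(69/79) = v_19(num) − v_19(den) = 0; compare against these criteria.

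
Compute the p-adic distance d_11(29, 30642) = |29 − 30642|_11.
d_11(29, 30642) = 1/1331

Step 1 — x − y = 29 − 30642 = -30613. Step 2 — v_11(-30613) = 3 (factor: -30613 = −(11^3 · 23); the sign does not affect v_p). Step 3 — |x − y|_11 = 11^{-3} = 1/1331.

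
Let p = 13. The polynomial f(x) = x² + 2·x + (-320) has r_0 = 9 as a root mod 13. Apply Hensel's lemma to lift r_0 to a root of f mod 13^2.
r_1 = 113 (mod 169)

Hensel: r_{i+1} = r_i − f(r_i)·(f′(r_i))^{-1} mod 13^{i+2}, f′(x) = 2x + 2. Iterate:
  r_0 = 9 (mod 13)
  r_1 = 113 (mod 169)
Final: r = 113 satisfies f(r) ≡ 0 mod 13^2.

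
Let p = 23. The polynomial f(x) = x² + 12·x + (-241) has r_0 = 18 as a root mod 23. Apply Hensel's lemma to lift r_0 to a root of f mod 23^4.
r_3 = 185283 (mod 279841)

Hensel: r_{i+1} = r_i − f(r_i)·(f′(r_i))^{-1} mod 23^{i+2}, f′(x) = 2x + 12. Iterate:
  r_0 = 18 (mod 23)
  r_1 = 133 (mod 529)
  r_2 = 2778 (mod 12167)
  r_3 = 185283 (mod 279841)
Final: r = 185283 satisfies f(r) ≡ 0 mod 23^4.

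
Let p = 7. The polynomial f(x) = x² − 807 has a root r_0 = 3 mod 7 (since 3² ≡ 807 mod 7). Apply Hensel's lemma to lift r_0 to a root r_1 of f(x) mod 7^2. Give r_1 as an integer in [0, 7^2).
r_1 = 38 (mod 49)

Hensel's recurrence: r_{i+1} = r_i − f(r_i)·(f′(r_i))^{-1} mod 7^{i+2}, with f′(x) = 2x. Iterate:
  r_0 = 3 (mod 7)
  r_1 = 38 (mod 49)
Final: r_1 = 38, and one checks f(r_1) ≡ 0 mod 7^2.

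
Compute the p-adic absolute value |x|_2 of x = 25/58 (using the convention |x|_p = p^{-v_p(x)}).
|25/58|_2 = 2

Step 1 — compute v_2(x) by factoring powers of 2 out of the numerator and denominator: v_2(25/58) = -1. Step 2 — apply |x|_p = p^{-v_p(x)} = 2^{1} = 2.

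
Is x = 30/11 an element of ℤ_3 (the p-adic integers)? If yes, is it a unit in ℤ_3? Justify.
x ∈ ℤ_3 but not a unit; v_3(x) = 1 > 0

ℤ_3 = {x ∈ ℚ_3 : v_3(x) ≥ 0} and ℤ_3^× = {x ∈ ℤ_3 : v_3(x) = 0}. Here v_3(30/11) = v_3(num) − v_3(den) = 1; compare against these criteria.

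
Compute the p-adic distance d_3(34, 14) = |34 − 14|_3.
d_3(34, 14) = 1

Step 1 — x − y = 34 − 14 = 20. Step 2 — v_3(20) = 0 (factor: 20 = (3^0 · 20); the sign does not affect v_p). Step 3 — |x − y|_3 = 3^{0} = 1.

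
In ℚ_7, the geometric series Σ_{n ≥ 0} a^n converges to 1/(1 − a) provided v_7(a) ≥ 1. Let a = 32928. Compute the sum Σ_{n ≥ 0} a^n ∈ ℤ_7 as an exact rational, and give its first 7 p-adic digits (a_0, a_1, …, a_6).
Σ a^n = 1/(1 − a) = -1/32927;  first 7 digits = (1, 0, 0, 5, 6, 1, 4)

v_7(a) = 3 ≥ 1, so the series converges in ℤ_7 to 1/(1 − a) = 1/(1 − 32928) = -1/32927. Expand this rational in ℤ_7: compute digits iteratively via d_i = x_i mod 7, x_{i+1} = (x_i − d_i)/7. The first 7 digits are (1, 0, 0, 5, 6, 1, 4).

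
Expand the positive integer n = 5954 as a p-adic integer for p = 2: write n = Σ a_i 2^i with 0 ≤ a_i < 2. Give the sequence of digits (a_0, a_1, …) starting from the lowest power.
(a_0, a_1, …) = (0, 1, 0, 0, 0, 0, 1, 0, 1, 1, 1, 0, 1)

Repeated division by 2 gives the digits low-to-high: 5954 = 1·2^1 + 1·2^6 + 1·2^8 + 1·2^9 + 1·2^10 + 1·2^12. Digit sequence: (0, 1, 0, 0, 0, 0, 1, 0, 1, 1, 1, 0, 1).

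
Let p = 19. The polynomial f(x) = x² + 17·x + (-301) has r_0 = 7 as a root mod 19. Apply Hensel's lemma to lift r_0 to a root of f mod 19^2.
r_1 = 349 (mod 361)

Hensel: r_{i+1} = r_i − f(r_i)·(f′(r_i))^{-1} mod 19^{i+2}, f′(x) = 2x + 17. Iterate:
  r_0 = 7 (mod 19)
  r_1 = 349 (mod 361)
Final: r = 349 satisfies f(r) ≡ 0 mod 19^2.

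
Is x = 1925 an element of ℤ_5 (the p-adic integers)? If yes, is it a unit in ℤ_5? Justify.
x ∈ ℤ_5 but not a unit; v_5(x) = 2 > 0

ℤ_5 = {x ∈ ℚ_5 : v_5(x) ≥ 0} and ℤ_5^× = {x ∈ ℤ_5 : v_5(x) = 0}. Here v_5(1925) = v_5(num) − v_5(den) = 2; compare against these criteria.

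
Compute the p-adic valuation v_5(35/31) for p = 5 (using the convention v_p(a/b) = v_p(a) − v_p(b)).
v_5(35/31) = 1

Factor powers of 5 from the numerator and denominator of the reduced fraction: 35 = 5^1 · 7 and 31 = 5^0 · 31. Apply v_p(a/b) = v_p(a) − v_p(b): v_5(35/31) = 1 − 0 = 1.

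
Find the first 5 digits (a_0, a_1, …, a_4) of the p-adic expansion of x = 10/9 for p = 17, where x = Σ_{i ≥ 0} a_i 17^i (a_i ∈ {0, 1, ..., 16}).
(a_0, …, a_4) = (3, 15, 1, 15, 1)

v_17(10/9) = 0 (numerator and denominator both coprime to 17), so x ∈ ℤ_17^×. Compute digits iteratively via a_i = x_i mod 17, x_{i+1} = (x_i − a_i)/17, with x_0 = x:
  x_0 = 10/9;  a_0 = 3;  x_1 = (x_0 − 3)/17 = -1/9
  x_1 = -1/9;  a_1 = 15;  x_2 = (x_1 − 15)/17 = -8/9
  x_2 = -8/9;  a_2 = 1;  x_3 = (x_2 − 1)/17 = -1/9
  x_3 = -1/9;  a_3 = 15;  x_4 = (x_3 − 15)/17 = -8/9
  x_4 = -8/9;  a_4 = 1;  x_5 = (x_4 − 1)/17 = -1/9
Digits: (3, 15, 1, 15, 1).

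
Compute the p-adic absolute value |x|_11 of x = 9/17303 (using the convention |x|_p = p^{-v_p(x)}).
|9/17303|_11 = 1331

Step 1 — compute v_11(x) by factoring powers of 11 out of the numerator and denominator: v_11(9/17303) = -3. Step 2 — apply |x|_p = p^{-v_p(x)} = 11^{3} = 1331.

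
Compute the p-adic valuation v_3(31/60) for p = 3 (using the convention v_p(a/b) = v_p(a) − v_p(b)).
v_3(31/60) = -1

Factor powers of 3 from the numerator and denominator of the reduced fraction: 31 = 3^0 · 31 and 60 = 3^1 · 20. Apply v_p(a/b) = v_p(a) − v_p(b): v_3(31/60) = 0 − 1 = -1.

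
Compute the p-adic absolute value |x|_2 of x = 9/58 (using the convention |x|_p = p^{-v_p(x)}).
|9/58|_2 = 2

Step 1 — compute v_2(x) by factoring powers of 2 out of the numerator and denominator: v_2(9/58) = -1. Step 2 — apply |x|_p = p^{-v_p(x)} = 2^{1} = 2.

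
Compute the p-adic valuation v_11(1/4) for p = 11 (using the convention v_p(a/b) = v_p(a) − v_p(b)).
v_11(1/4) = 0

Factor powers of 11 from the numerator and denominator of the reduced fraction: 1 = 11^0 · 1 and 4 = 11^0 · 4. Apply v_p(a/b) = v_p(a) − v_p(b): v_11(1/4) = 0 − 0 = 0.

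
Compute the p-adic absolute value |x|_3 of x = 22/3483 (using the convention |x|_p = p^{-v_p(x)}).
|22/3483|_3 = 81

Step 1 — compute v_3(x) by factoring powers of 3 out of the numerator and denominator: v_3(22/3483) = -4. Step 2 — apply |x|_p = p^{-v_p(x)} = 3^{4} = 81.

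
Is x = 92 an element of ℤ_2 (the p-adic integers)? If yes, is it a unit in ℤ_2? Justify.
x ∈ ℤ_2 but not a unit; v_2(x) = 2 > 0

ℤ_2 = {x ∈ ℚ_2 : v_2(x) ≥ 0} and ℤ_2^× = {x ∈ ℤ_2 : v_2(x) = 0}. Here v_2(92) = v_2(num) − v_2(den) = 2; compare against these criteria.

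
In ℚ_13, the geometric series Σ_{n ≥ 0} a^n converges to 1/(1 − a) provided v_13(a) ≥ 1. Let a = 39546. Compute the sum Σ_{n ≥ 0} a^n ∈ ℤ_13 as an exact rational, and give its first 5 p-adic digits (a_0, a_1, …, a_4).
Σ a^n = 1/(1 − a) = -1/39545;  first 5 digits = (1, 0, 0, 5, 1)

v_13(a) = 3 ≥ 1, so the series converges in ℤ_13 to 1/(1 − a) = 1/(1 − 39546) = -1/39545. Expand this rational in ℤ_13: compute digits iteratively via d_i = x_i mod 13, x_{i+1} = (x_i − d_i)/13. The first 5 digits are (1, 0, 0, 5, 1).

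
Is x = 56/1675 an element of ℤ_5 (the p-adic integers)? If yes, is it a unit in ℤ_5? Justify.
x ∉ ℤ_5 (v_5(x) = -2 < 0)

ℤ_5 = {x ∈ ℚ_5 : v_5(x) ≥ 0} and ℤ_5^× = {x ∈ ℤ_5 : v_5(x) = 0}. Here v_5(56/1675) = v_5(num) − v_5(den) = -2; compare against these criteria.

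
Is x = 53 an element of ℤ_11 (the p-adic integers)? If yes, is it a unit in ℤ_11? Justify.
x ∈ ℤ_11^× (unit); v_11(x) = 0

ℤ_11 = {x ∈ ℚ_11 : v_11(x) ≥ 0} and ℤ_11^× = {x ∈ ℤ_11 : v_11(x) = 0}. Here v_11(53) = v_11(num) − v_11(den) = 0; compare against these criteria.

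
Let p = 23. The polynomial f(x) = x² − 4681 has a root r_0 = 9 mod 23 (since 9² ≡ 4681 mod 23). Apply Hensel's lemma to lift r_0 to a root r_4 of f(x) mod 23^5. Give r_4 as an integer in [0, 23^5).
r_4 = 1526841 (mod 6436343)

Hensel's recurrence: r_{i+1} = r_i − f(r_i)·(f′(r_i))^{-1} mod 23^{i+2}, with f′(x) = 2x. Iterate:
  r_0 = 9 (mod 23)
  r_1 = 147 (mod 529)
  r_2 = 5966 (mod 12167)
  r_3 = 127636 (mod 279841)
  r_4 = 1526841 (mod 6436343)
Final: r_4 = 1526841, and one checks f(r_4) ≡ 0 mod 23^5.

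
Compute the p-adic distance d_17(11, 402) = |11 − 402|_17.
d_17(11, 402) = 1/17

Step 1 — x − y = 11 − 402 = -391. Step 2 — v_17(-391) = 1 (factor: -391 = −(17^1 · 23); the sign does not affect v_p). Step 3 — |x − y|_17 = 17^{-1} = 1/17.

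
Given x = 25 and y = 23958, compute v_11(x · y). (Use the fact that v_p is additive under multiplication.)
v_11(598950) = 3

v_p(x) = 0 (factor: 25 = 11^0 · 25); v_p(y) = 3 (factor: 23958 = 11^3 · 18). Additivity: v_p(xy) = v_p(x) + v_p(y) = 0 + 3 = 3. (Direct check: xy = 598950 = 11^3 · (450).)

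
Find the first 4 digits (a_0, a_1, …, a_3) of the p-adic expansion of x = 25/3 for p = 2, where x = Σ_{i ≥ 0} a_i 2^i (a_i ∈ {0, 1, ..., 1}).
(a_0, …, a_3) = (1, 1, 0, 0)

v_2(25/3) = 0 (numerator and denominator both coprime to 2), so x ∈ ℤ_2^×. Compute digits iteratively via a_i = x_i mod 2, x_{i+1} = (x_i − a_i)/2, with x_0 = x:
  x_0 = 25/3;  a_0 = 1;  x_1 = (x_0 − 1)/2 = 11/3
  x_1 = 11/3;  a_1 = 1;  x_2 = (x_1 − 1)/2 = 4/3
  x_2 = 4/3;  a_2 = 0;  x_3 = (x_2 − 0)/2 = 2/3
  x_3 = 2/3;  a_3 = 0;  x_4 = (x_3 − 0)/2 = 1/3
Digits: (1, 1, 0, 0).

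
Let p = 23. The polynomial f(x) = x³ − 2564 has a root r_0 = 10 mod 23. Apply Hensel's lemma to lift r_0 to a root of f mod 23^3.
r_2 = 4748 (mod 12167)

Hensel: r_{i+1} = r_i − f(r_i)/f′(r_i) mod 23^{i+2}, where f′(x) = 3x². Iterate:
  r_0 = 10 (mod 23)
  r_1 = 516 (mod 529)
  r_2 = 4748 (mod 12167)
Final: r = 4748 with f(r) ≡ 0 mod 23^3.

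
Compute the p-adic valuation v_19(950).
v_19(950) = 1

v_19(n) is the largest exponent k such that 19^k divides n. Factor out: 950 = 19^1 · 50. (Sign doesn't affect v_p.) So v_19(950) = 1.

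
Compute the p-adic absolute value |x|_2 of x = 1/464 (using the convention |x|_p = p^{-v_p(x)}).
|1/464|_2 = 16

Step 1 — compute v_2(x) by factoring powers of 2 out of the numerator and denominator: v_2(1/464) = -4. Step 2 — apply |x|_p = p^{-v_p(x)} = 2^{4} = 16.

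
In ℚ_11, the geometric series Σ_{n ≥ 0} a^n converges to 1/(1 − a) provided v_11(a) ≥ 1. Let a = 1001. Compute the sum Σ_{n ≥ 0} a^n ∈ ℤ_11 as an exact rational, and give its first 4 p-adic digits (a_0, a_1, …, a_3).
Σ a^n = 1/(1 − a) = -1/1000;  first 4 digits = (1, 3, 6, 10)

v_11(a) = 1 ≥ 1, so the series converges in ℤ_11 to 1/(1 − a) = 1/(1 − 1001) = -1/1000. Expand this rational in ℤ_11: compute digits iteratively via d_i = x_i mod 11, x_{i+1} = (x_i − d_i)/11. The first 4 digits are (1, 3, 6, 10).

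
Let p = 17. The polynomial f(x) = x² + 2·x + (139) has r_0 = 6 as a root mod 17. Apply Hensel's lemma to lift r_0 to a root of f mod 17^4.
r_3 = 78869 (mod 83521)

Hensel: r_{i+1} = r_i − f(r_i)·(f′(r_i))^{-1} mod 17^{i+2}, f′(x) = 2x + 2. Iterate:
  r_0 = 6 (mod 17)
  r_1 = 261 (mod 289)
  r_2 = 261 (mod 4913)
  r_3 = 78869 (mod 83521)
Final: r = 78869 satisfies f(r) ≡ 0 mod 17^4.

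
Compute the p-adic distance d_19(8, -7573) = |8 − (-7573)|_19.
d_19(8, -7573) = 1/361

Step 1 — x − y = 8 − (-7573) = 7581. Step 2 — v_19(7581) = 2 (factor: 7581 = (19^2 · 21); the sign does not affect v_p). Step 3 — |x − y|_19 = 19^{-2} = 1/361.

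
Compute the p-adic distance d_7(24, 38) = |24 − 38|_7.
d_7(24, 38) = 1/7

Step 1 — x − y = 24 − 38 = -14. Step 2 — v_7(-14) = 1 (factor: -14 = −(7^1 · 2); the sign does not affect v_p). Step 3 — |x − y|_7 = 7^{-1} = 1/7.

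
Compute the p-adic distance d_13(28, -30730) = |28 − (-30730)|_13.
d_13(28, -30730) = 1/2197

Step 1 — x − y = 28 − (-30730) = 30758. Step 2 — v_13(30758) = 3 (factor: 30758 = (13^3 · 14); the sign does not affect v_p). Step 3 — |x − y|_13 = 13^{-3} = 1/2197.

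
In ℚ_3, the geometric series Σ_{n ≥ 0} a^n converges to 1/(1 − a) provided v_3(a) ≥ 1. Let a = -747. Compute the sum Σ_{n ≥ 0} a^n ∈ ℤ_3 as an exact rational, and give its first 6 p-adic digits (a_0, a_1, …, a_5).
Σ a^n = 1/(1 − a) = 1/748;  first 6 digits = (1, 0, 1, 2, 0, 1)

v_3(a) = 2 ≥ 1, so the series converges in ℤ_3 to 1/(1 − a) = 1/(1 − (-747)) = 1/748. Expand this rational in ℤ_3: compute digits iteratively via d_i = x_i mod 3, x_{i+1} = (x_i − d_i)/3. The first 6 digits are (1, 0, 1, 2, 0, 1).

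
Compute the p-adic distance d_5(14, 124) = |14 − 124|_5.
d_5(14, 124) = 1/5

Step 1 — x − y = 14 − 124 = -110. Step 2 — v_5(-110) = 1 (factor: -110 = −(5^1 · 22); the sign does not affect v_p). Step 3 — |x − y|_5 = 5^{-1} = 1/5.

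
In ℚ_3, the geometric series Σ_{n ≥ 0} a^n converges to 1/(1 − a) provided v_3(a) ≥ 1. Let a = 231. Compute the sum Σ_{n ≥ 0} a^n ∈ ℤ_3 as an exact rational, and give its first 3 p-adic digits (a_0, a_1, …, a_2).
Σ a^n = 1/(1 − a) = -1/230;  first 3 digits = (1, 2, 2)

v_3(a) = 1 ≥ 1, so the series converges in ℤ_3 to 1/(1 − a) = 1/(1 − 231) = -1/230. Expand this rational in ℤ_3: compute digits iteratively via d_i = x_i mod 3, x_{i+1} = (x_i − d_i)/3. The first 3 digits are (1, 2, 2).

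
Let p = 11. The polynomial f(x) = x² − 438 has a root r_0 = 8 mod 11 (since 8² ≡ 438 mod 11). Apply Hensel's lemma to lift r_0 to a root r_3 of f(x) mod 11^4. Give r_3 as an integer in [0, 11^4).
r_3 = 11481 (mod 14641)

Hensel's recurrence: r_{i+1} = r_i − f(r_i)·(f′(r_i))^{-1} mod 11^{i+2}, with f′(x) = 2x. Iterate:
  r_0 = 8 (mod 11)
  r_1 = 107 (mod 121)
  r_2 = 833 (mod 1331)
  r_3 = 11481 (mod 14641)
Final: r_3 = 11481, and one checks f(r_3) ≡ 0 mod 11^4.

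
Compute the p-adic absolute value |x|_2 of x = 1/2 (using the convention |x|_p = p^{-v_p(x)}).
|1/2|_2 = 2

Step 1 — compute v_2(x) by factoring powers of 2 out of the numerator and denominator: v_2(1/2) = -1. Step 2 — apply |x|_p = p^{-v_p(x)} = 2^{1} = 2.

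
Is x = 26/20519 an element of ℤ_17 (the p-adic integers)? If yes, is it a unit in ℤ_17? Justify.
x ∉ ℤ_17 (v_17(x) = -2 < 0)

ℤ_17 = {x ∈ ℚ_17 : v_17(x) ≥ 0} and ℤ_17^× = {x ∈ ℤ_17 : v_17(x) = 0}. Here v_17(26/20519) = v_17(num) − v_17(den) = -2; compare against these criteria.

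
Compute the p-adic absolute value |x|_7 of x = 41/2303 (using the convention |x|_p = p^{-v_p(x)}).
|41/2303|_7 = 49

Step 1 — compute v_7(x) by factoring powers of 7 out of the numerator and denominator: v_7(41/2303) = -2. Step 2 — apply |x|_p = p^{-v_p(x)} = 7^{2} = 49.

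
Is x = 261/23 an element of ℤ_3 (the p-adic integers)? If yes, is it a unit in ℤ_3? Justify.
x ∈ ℤ_3 but not a unit; v_3(x) = 2 > 0

ℤ_3 = {x ∈ ℚ_3 : v_3(x) ≥ 0} and ℤ_3^× = {x ∈ ℤ_3 : v_3(x) = 0}. Here v_3(261/23) = v_3(num) − v_3(den) = 2; compare against these criteria.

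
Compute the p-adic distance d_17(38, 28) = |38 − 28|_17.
d_17(38, 28) = 1

Step 1 — x − y = 38 − 28 = 10. Step 2 — v_17(10) = 0 (factor: 10 = (17^0 · 10); the sign does not affect v_p). Step 3 — |x − y|_17 = 17^{0} = 1.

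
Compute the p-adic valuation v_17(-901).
v_17(-901) = 1

v_17(n) is the largest exponent k such that 17^k divides n. Factor out: -901 = -17^1 · 53. (Sign doesn't affect v_p.) So v_17(-901) = 1.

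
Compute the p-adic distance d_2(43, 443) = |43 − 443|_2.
d_2(43, 443) = 1/16

Step 1 — x − y = 43 − 443 = -400. Step 2 — v_2(-400) = 4 (factor: -400 = −(2^4 · 25); the sign does not affect v_p). Step 3 — |x − y|_2 = 2^{-4} = 1/16.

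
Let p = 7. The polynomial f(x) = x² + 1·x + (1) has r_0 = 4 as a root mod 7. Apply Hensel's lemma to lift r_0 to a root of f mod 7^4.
r_3 = 1047 (mod 2401)

Hensel: r_{i+1} = r_i − f(r_i)·(f′(r_i))^{-1} mod 7^{i+2}, f′(x) = 2x + 1. Iterate:
  r_0 = 4 (mod 7)
  r_1 = 18 (mod 49)
  r_2 = 18 (mod 343)
  r_3 = 1047 (mod 2401)
Final: r = 1047 satisfies f(r) ≡ 0 mod 7^4.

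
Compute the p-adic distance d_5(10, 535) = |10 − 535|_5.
d_5(10, 535) = 1/25

Step 1 — x − y = 10 − 535 = -525. Step 2 — v_5(-525) = 2 (factor: -525 = −(5^2 · 21); the sign does not affect v_p). Step 3 — |x − y|_5 = 5^{-2} = 1/25.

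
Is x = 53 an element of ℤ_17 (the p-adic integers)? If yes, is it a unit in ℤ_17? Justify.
x ∈ ℤ_17^× (unit); v_17(x) = 0

ℤ_17 = {x ∈ ℚ_17 : v_17(x) ≥ 0} and ℤ_17^× = {x ∈ ℤ_17 : v_17(x) = 0}. Here v_17(53) = v_17(num) − v_17(den) = 0; compare against these criteria.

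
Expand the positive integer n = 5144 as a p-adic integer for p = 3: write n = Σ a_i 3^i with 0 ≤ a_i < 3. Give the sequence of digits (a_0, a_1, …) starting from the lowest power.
(a_0, a_1, …) = (2, 1, 1, 1, 0, 0, 1, 2)

Repeated division by 3 gives the digits low-to-high: 5144 = 2 + 1·3^1 + 1·3^2 + 1·3^3 + 1·3^6 + 2·3^7. Digit sequence: (2, 1, 1, 1, 0, 0, 1, 2).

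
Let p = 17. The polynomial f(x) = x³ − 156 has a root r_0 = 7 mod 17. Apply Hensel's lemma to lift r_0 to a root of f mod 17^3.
r_2 = 1435 (mod 4913)

Hensel: r_{i+1} = r_i − f(r_i)/f′(r_i) mod 17^{i+2}, where f′(x) = 3x². Iterate:
  r_0 = 7 (mod 17)
  r_1 = 279 (mod 289)
  r_2 = 1435 (mod 4913)
Final: r = 1435 with f(r) ≡ 0 mod 17^3.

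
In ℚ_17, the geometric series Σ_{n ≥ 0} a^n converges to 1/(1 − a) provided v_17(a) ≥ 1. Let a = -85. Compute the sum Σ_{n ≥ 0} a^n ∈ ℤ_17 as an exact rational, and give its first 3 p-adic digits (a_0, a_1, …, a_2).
Σ a^n = 1/(1 − a) = 1/86;  first 3 digits = (1, 12, 7)

v_17(a) = 1 ≥ 1, so the series converges in ℤ_17 to 1/(1 − a) = 1/(1 − (-85)) = 1/86. Expand this rational in ℤ_17: compute digits iteratively via d_i = x_i mod 17, x_{i+1} = (x_i − d_i)/17. The first 3 digits are (1, 12, 7).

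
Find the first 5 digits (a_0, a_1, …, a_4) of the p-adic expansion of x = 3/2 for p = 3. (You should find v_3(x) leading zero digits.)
(a_0, …, a_4) = (0, 2, 1, 1, 1)

v_3(3/2) = 1, so a_0 = ... = a_0 = 0. Factor out: x = 3^1 · u with u = 1/2 a unit in ℤ_3. Expand u iteratively via a_{v+i} = u_i mod 3, u_{i+1} = (u_i − a_{v+i})/3:
  u_0 = 1/2;  a_1 = 2;  u_1 = (u_0 − 2)/3 = -1/2
  u_1 = -1/2;  a_2 = 1;  u_2 = (u_1 − 1)/3 = -1/2
  u_2 = -1/2;  a_3 = 1;  u_3 = (u_2 − 1)/3 = -1/2
  u_3 = -1/2;  a_4 = 1;  u_4 = (u_3 − 1)/3 = -1/2
Digits: (0, 2, 1, 1, 1).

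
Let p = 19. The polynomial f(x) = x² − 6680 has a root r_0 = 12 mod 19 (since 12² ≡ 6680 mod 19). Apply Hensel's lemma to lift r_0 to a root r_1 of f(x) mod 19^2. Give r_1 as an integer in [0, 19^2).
r_1 = 164 (mod 361)

Hensel's recurrence: r_{i+1} = r_i − f(r_i)·(f′(r_i))^{-1} mod 19^{i+2}, with f′(x) = 2x. Iterate:
  r_0 = 12 (mod 19)
  r_1 = 164 (mod 361)
Final: r_1 = 164, and one checks f(r_1) ≡ 0 mod 19^2.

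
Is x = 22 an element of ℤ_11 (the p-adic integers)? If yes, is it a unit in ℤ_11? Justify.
x ∈ ℤ_11 but not a unit; v_11(x) = 1 > 0

ℤ_11 = {x ∈ ℚ_11 : v_11(x) ≥ 0} and ℤ_11^× = {x ∈ ℤ_11 : v_11(x) = 0}. Here v_11(22) = v_11(num) − v_11(den) = 1; compare against these criteria.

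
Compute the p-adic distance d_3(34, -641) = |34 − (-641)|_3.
d_3(34, -641) = 1/27

Step 1 — x − y = 34 − (-641) = 675. Step 2 — v_3(675) = 3 (factor: 675 = (3^3 · 25); the sign does not affect v_p). Step 3 — |x − y|_3 = 3^{-3} = 1/27.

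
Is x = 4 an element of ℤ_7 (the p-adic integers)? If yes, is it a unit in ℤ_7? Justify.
x ∈ ℤ_7^× (unit); v_7(x) = 0

ℤ_7 = {x ∈ ℚ_7 : v_7(x) ≥ 0} and ℤ_7^× = {x ∈ ℤ_7 : v_7(x) = 0}. Here v_7(4) = v_7(num) − v_7(den) = 0; compare against these criteria.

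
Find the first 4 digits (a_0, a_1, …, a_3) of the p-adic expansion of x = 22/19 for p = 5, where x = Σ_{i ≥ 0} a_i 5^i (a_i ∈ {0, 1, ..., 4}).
(a_0, …, a_3) = (3, 2, 4, 2)

v_5(22/19) = 0 (numerator and denominator both coprime to 5), so x ∈ ℤ_5^×. Compute digits iteratively via a_i = x_i mod 5, x_{i+1} = (x_i − a_i)/5, with x_0 = x:
  x_0 = 22/19;  a_0 = 3;  x_1 = (x_0 − 3)/5 = -7/19
  x_1 = -7/19;  a_1 = 2;  x_2 = (x_1 − 2)/5 = -9/19
  x_2 = -9/19;  a_2 = 4;  x_3 = (x_2 − 4)/5 = -17/19
  x_3 = -17/19;  a_3 = 2;  x_4 = (x_3 − 2)/5 = -11/19
Digits: (3, 2, 4, 2).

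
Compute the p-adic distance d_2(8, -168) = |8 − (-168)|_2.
d_2(8, -168) = 1/16

Step 1 — x − y = 8 − (-168) = 176. Step 2 — v_2(176) = 4 (factor: 176 = (2^4 · 11); the sign does not affect v_p). Step 3 — |x − y|_2 = 2^{-4} = 1/16.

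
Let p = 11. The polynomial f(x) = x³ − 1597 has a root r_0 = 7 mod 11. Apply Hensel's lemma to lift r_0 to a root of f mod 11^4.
r_3 = 9940 (mod 14641)

Hensel: r_{i+1} = r_i − f(r_i)/f′(r_i) mod 11^{i+2}, where f′(x) = 3x². Iterate:
  r_0 = 7 (mod 11)
  r_1 = 18 (mod 121)
  r_2 = 623 (mod 1331)
  r_3 = 9940 (mod 14641)
Final: r = 9940 with f(r) ≡ 0 mod 11^4.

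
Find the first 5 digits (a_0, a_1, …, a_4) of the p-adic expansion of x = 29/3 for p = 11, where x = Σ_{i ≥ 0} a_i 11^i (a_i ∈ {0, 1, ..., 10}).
(a_0, …, a_4) = (6, 4, 7, 3, 7)

v_11(29/3) = 0 (numerator and denominator both coprime to 11), so x ∈ ℤ_11^×. Compute digits iteratively via a_i = x_i mod 11, x_{i+1} = (x_i − a_i)/11, with x_0 = x:
  x_0 = 29/3;  a_0 = 6;  x_1 = (x_0 − 6)/11 = 1/3
  x_1 = 1/3;  a_1 = 4;  x_2 = (x_1 − 4)/11 = -1/3
  x_2 = -1/3;  a_2 = 7;  x_3 = (x_2 − 7)/11 = -2/3
  x_3 = -2/3;  a_3 = 3;  x_4 = (x_3 − 3)/11 = -1/3
  x_4 = -1/3;  a_4 = 7;  x_5 = (x_4 − 7)/11 = -2/3
Digits: (6, 4, 7, 3, 7).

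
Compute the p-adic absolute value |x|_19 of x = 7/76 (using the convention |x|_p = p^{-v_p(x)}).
|7/76|_19 = 19

Step 1 — compute v_19(x) by factoring powers of 19 out of the numerator and denominator: v_19(7/76) = -1. Step 2 — apply |x|_p = p^{-v_p(x)} = 19^{1} = 19.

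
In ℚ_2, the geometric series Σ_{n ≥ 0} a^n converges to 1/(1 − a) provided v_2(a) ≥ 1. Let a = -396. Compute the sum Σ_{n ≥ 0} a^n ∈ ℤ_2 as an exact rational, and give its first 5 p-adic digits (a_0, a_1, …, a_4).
Σ a^n = 1/(1 − a) = 1/397;  first 5 digits = (1, 0, 1, 0, 0)

v_2(a) = 2 ≥ 1, so the series converges in ℤ_2 to 1/(1 − a) = 1/(1 − (-396)) = 1/397. Expand this rational in ℤ_2: compute digits iteratively via d_i = x_i mod 2, x_{i+1} = (x_i − d_i)/2. The first 5 digits are (1, 0, 1, 0, 0).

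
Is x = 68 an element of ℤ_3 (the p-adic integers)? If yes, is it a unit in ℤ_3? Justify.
x ∈ ℤ_3^× (unit); v_3(x) = 0

ℤ_3 = {x ∈ ℚ_3 : v_3(x) ≥ 0} and ℤ_3^× = {x ∈ ℤ_3 : v_3(x) = 0}. Here v_3(68) = v_3(num) − v_3(den) = 0; compare against these criteria.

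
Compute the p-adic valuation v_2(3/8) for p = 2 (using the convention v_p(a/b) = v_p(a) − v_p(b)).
v_2(3/8) = -3

Factor powers of 2 from the numerator and denominator of the reduced fraction: 3 = 2^0 · 3 and 8 = 2^3 · 1. Apply v_p(a/b) = v_p(a) − v_p(b): v_2(3/8) = 0 − 3 = -3.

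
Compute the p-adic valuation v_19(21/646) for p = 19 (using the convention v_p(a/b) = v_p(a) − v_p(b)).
v_19(21/646) = -1

Factor powers of 19 from the numerator and denominator of the reduced fraction: 21 = 19^0 · 21 and 646 = 19^1 · 34. Apply v_p(a/b) = v_p(a) − v_p(b): v_19(21/646) = 0 − 1 = -1.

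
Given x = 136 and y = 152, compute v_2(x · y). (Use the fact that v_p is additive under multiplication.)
v_2(20672) = 6

v_p(x) = 3 (factor: 136 = 2^3 · 17); v_p(y) = 3 (factor: 152 = 2^3 · 19). Additivity: v_p(xy) = v_p(x) + v_p(y) = 3 + 3 = 6. (Direct check: xy = 20672 = 2^6 · (323).)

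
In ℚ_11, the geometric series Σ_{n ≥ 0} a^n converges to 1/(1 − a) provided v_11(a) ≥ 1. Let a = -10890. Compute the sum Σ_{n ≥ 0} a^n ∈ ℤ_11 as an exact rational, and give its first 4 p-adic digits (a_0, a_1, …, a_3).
Σ a^n = 1/(1 − a) = 1/10891;  first 4 digits = (1, 0, 9, 2)

v_11(a) = 2 ≥ 1, so the series converges in ℤ_11 to 1/(1 − a) = 1/(1 − (-10890)) = 1/10891. Expand this rational in ℤ_11: compute digits iteratively via d_i = x_i mod 11, x_{i+1} = (x_i − d_i)/11. The first 4 digits are (1, 0, 9, 2).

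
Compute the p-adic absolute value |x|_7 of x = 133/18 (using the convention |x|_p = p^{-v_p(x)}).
|133/18|_7 = 1/7

Step 1 — compute v_7(x) by factoring powers of 7 out of the numerator and denominator: v_7(133/18) = 1. Step 2 — apply |x|_p = p^{-v_p(x)} = 7^{-1} = 1/7.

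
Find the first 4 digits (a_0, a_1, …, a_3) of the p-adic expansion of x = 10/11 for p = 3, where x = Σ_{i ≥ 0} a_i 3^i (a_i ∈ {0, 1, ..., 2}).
(a_0, …, a_3) = (2, 1, 2, 0)

v_3(10/11) = 0 (numerator and denominator both coprime to 3), so x ∈ ℤ_3^×. Compute digits iteratively via a_i = x_i mod 3, x_{i+1} = (x_i − a_i)/3, with x_0 = x:
  x_0 = 10/11;  a_0 = 2;  x_1 = (x_0 − 2)/3 = -4/11
  x_1 = -4/11;  a_1 = 1;  x_2 = (x_1 − 1)/3 = -5/11
  x_2 = -5/11;  a_2 = 2;  x_3 = (x_2 − 2)/3 = -9/11
  x_3 = -9/11;  a_3 = 0;  x_4 = (x_3 − 0)/3 = -3/11
Digits: (2, 1, 2, 0).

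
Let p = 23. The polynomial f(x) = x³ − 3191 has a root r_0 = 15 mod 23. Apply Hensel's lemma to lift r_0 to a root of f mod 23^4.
r_3 = 59769 (mod 279841)

Hensel: r_{i+1} = r_i − f(r_i)/f′(r_i) mod 23^{i+2}, where f′(x) = 3x². Iterate:
  r_0 = 15 (mod 23)
  r_1 = 521 (mod 529)
  r_2 = 11101 (mod 12167)
  r_3 = 59769 (mod 279841)
Final: r = 59769 with f(r) ≡ 0 mod 23^4.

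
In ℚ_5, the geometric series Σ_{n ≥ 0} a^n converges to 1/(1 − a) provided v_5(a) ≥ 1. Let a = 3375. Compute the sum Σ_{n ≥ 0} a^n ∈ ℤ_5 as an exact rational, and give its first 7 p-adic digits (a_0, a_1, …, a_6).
Σ a^n = 1/(1 − a) = -1/3374;  first 7 digits = (1, 0, 0, 2, 0, 1, 4)

v_5(a) = 3 ≥ 1, so the series converges in ℤ_5 to 1/(1 − a) = 1/(1 − 3375) = -1/3374. Expand this rational in ℤ_5: compute digits iteratively via d_i = x_i mod 5, x_{i+1} = (x_i − d_i)/5. The first 7 digits are (1, 0, 0, 2, 0, 1, 4).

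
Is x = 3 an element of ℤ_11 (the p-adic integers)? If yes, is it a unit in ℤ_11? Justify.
x ∈ ℤ_11^× (unit); v_11(x) = 0

ℤ_11 = {x ∈ ℚ_11 : v_11(x) ≥ 0} and ℤ_11^× = {x ∈ ℤ_11 : v_11(x) = 0}. Here v_11(3) = v_11(num) − v_11(den) = 0; compare against these criteria.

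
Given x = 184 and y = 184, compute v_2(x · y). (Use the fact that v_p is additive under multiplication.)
v_2(33856) = 6

v_p(x) = 3 (factor: 184 = 2^3 · 23); v_p(y) = 3 (factor: 184 = 2^3 · 23). Additivity: v_p(xy) = v_p(x) + v_p(y) = 3 + 3 = 6. (Direct check: xy = 33856 = 2^6 · (529).)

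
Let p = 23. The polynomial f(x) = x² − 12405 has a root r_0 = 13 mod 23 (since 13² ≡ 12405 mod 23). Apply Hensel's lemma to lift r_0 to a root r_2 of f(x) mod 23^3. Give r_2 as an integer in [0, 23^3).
r_2 = 3739 (mod 12167)

Hensel's recurrence: r_{i+1} = r_i − f(r_i)·(f′(r_i))^{-1} mod 23^{i+2}, with f′(x) = 2x. Iterate:
  r_0 = 13 (mod 23)
  r_1 = 36 (mod 529)
  r_2 = 3739 (mod 12167)
Final: r_2 = 3739, and one checks f(r_2) ≡ 0 mod 23^3.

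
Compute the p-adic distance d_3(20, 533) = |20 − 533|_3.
d_3(20, 533) = 1/27

Step 1 — x − y = 20 − 533 = -513. Step 2 — v_3(-513) = 3 (factor: -513 = −(3^3 · 19); the sign does not affect v_p). Step 3 — |x − y|_3 = 3^{-3} = 1/27.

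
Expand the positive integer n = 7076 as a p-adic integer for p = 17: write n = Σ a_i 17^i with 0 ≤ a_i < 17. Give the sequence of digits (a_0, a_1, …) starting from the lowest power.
(a_0, a_1, …) = (4, 8, 7, 1)

Repeated division by 17 gives the digits low-to-high: 7076 = 4 + 8·17^1 + 7·17^2 + 1·17^3. Digit sequence: (4, 8, 7, 1).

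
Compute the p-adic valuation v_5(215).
v_5(215) = 1

v_5(n) is the largest exponent k such that 5^k divides n. Factor out: 215 = 5^1 · 43. (Sign doesn't affect v_p.) So v_5(215) = 1.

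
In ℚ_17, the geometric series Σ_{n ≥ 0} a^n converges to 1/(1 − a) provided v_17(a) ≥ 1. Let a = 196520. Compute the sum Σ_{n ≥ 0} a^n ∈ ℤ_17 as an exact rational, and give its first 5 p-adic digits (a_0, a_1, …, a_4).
Σ a^n = 1/(1 − a) = -1/196519;  first 5 digits = (1, 0, 0, 6, 2)

v_17(a) = 3 ≥ 1, so the series converges in ℤ_17 to 1/(1 − a) = 1/(1 − 196520) = -1/196519. Expand this rational in ℤ_17: compute digits iteratively via d_i = x_i mod 17, x_{i+1} = (x_i − d_i)/17. The first 5 digits are (1, 0, 0, 6, 2).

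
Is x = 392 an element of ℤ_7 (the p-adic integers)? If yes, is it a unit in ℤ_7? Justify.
x ∈ ℤ_7 but not a unit; v_7(x) = 2 > 0

ℤ_7 = {x ∈ ℚ_7 : v_7(x) ≥ 0} and ℤ_7^× = {x ∈ ℤ_7 : v_7(x) = 0}. Here v_7(392) = v_7(num) − v_7(den) = 2; compare against these criteria.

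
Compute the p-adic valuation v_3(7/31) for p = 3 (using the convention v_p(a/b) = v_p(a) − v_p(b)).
v_3(7/31) = 0

Factor powers of 3 from the numerator and denominator of the reduced fraction: 7 = 3^0 · 7 and 31 = 3^0 · 31. Apply v_p(a/b) = v_p(a) − v_p(b): v_3(7/31) = 0 − 0 = 0.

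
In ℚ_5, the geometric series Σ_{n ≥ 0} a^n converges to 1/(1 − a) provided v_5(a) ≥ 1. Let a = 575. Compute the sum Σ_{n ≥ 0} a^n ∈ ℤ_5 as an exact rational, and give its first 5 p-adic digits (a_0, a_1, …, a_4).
Σ a^n = 1/(1 − a) = -1/574;  first 5 digits = (1, 0, 3, 4, 4)

v_5(a) = 2 ≥ 1, so the series converges in ℤ_5 to 1/(1 − a) = 1/(1 − 575) = -1/574. Expand this rational in ℤ_5: compute digits iteratively via d_i = x_i mod 5, x_{i+1} = (x_i − d_i)/5. The first 5 digits are (1, 0, 3, 4, 4).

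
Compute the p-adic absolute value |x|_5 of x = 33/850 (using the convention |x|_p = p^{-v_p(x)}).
|33/850|_5 = 25

Step 1 — compute v_5(x) by factoring powers of 5 out of the numerator and denominator: v_5(33/850) = -2. Step 2 — apply |x|_p = p^{-v_p(x)} = 5^{2} = 25.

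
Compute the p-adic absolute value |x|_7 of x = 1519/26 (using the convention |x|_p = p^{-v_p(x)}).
|1519/26|_7 = 1/49

Step 1 — compute v_7(x) by factoring powers of 7 out of the numerator and denominator: v_7(1519/26) = 2. Step 2 — apply |x|_p = p^{-v_p(x)} = 7^{-2} = 1/49.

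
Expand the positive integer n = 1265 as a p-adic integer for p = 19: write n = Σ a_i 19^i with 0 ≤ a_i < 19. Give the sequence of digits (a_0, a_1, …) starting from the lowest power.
(a_0, a_1, …) = (11, 9, 3)

Repeated division by 19 gives the digits low-to-high: 1265 = 11 + 9·19^1 + 3·19^2. Digit sequence: (11, 9, 3).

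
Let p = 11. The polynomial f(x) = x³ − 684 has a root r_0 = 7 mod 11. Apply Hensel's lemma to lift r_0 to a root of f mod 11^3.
r_2 = 546 (mod 1331)

Hensel: r_{i+1} = r_i − f(r_i)/f′(r_i) mod 11^{i+2}, where f′(x) = 3x². Iterate:
  r_0 = 7 (mod 11)
  r_1 = 62 (mod 121)
  r_2 = 546 (mod 1331)
Final: r = 546 with f(r) ≡ 0 mod 11^3.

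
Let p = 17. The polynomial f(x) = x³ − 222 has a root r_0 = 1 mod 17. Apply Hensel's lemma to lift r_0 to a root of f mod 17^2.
r_1 = 171 (mod 289)

Hensel: r_{i+1} = r_i − f(r_i)/f′(r_i) mod 17^{i+2}, where f′(x) = 3x². Iterate:
  r_0 = 1 (mod 17)
  r_1 = 171 (mod 289)
Final: r = 171 with f(r) ≡ 0 mod 17^2.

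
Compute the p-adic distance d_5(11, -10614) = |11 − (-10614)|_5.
d_5(11, -10614) = 1/625

Step 1 — x − y = 11 − (-10614) = 10625. Step 2 — v_5(10625) = 4 (factor: 10625 = (5^4 · 17); the sign does not affect v_p). Step 3 — |x − y|_5 = 5^{-4} = 1/625.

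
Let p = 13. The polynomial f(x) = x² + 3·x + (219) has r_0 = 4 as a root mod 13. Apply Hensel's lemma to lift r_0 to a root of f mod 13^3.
r_2 = 43 (mod 2197)

Hensel: r_{i+1} = r_i − f(r_i)·(f′(r_i))^{-1} mod 13^{i+2}, f′(x) = 2x + 3. Iterate:
  r_0 = 4 (mod 13)
  r_1 = 43 (mod 169)
  r_2 = 43 (mod 2197)
Final: r = 43 satisfies f(r) ≡ 0 mod 13^3.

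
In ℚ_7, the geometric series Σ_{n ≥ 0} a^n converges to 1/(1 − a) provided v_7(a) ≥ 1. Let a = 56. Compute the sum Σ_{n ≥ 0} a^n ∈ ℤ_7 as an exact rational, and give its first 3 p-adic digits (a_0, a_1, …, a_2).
Σ a^n = 1/(1 − a) = -1/55;  first 3 digits = (1, 1, 2)

v_7(a) = 1 ≥ 1, so the series converges in ℤ_7 to 1/(1 − a) = 1/(1 − 56) = -1/55. Expand this rational in ℤ_7: compute digits iteratively via d_i = x_i mod 7, x_{i+1} = (x_i − d_i)/7. The first 3 digits are (1, 1, 2).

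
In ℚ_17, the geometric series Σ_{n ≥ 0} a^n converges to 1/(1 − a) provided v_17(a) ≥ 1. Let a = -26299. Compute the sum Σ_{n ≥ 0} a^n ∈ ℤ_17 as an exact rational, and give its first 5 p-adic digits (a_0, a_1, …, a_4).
Σ a^n = 1/(1 − a) = 1/26300;  first 5 digits = (1, 0, 11, 11, 1)

v_17(a) = 2 ≥ 1, so the series converges in ℤ_17 to 1/(1 − a) = 1/(1 − (-26299)) = 1/26300. Expand this rational in ℤ_17: compute digits iteratively via d_i = x_i mod 17, x_{i+1} = (x_i − d_i)/17. The first 5 digits are (1, 0, 11, 11, 1).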